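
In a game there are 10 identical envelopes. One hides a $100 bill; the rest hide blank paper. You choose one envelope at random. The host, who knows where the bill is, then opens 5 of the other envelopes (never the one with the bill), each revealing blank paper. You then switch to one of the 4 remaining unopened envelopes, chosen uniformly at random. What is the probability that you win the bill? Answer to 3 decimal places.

Your original envelope holds the bill with probability 1/10, so the other 9 collectively hold it with probability 9/10.
The host can always find 5 empty envelopes to open, so the reveals don't change that 9/10; it is now spread over the 4 remaining unopened envelopes.
P(win by switching) = (9/10) · (1/4) = 9/40 ≈ 0.225.

0.225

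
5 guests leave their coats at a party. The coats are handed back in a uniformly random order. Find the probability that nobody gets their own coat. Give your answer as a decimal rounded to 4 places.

This is the derangement probability: permutations of 5 with no fixed point.
D(5) = 5! · (1 − 1/1! + 1/2! − ··· + (−1)^5/5!) = 44.
P = 44/120 = 11/30 ≈ 0.3667.

0.3667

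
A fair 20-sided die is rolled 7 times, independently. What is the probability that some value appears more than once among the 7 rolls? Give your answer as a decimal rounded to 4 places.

0.6948

P(all 7 different) = 20/20 · 19/20 · ··· · 14/20 ≈ 0.3052.
P(at least two equal) = 1 − 0.3052 = 0.6948.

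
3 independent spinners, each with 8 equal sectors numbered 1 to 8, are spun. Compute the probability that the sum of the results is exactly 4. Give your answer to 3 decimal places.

There are 8^3 = 512 equally likely outcomes.
The number of ordered 3-tuples from {1,…,8} summing to 4 is 3.
P(sum = 4) = 3/512 ≈ 0.006.

0.006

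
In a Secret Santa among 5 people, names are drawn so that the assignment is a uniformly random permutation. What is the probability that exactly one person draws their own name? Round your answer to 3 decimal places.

Choose which one is fixed: C(5,1) = 5 ways.
The remaining 4 must have no fixed point: D(4) = 9.
P = 5·9/120 = 3/8 ≈ 0.375.

0.375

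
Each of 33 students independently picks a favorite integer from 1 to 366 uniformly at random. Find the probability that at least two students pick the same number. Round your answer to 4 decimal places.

0.7740

It's easier to compute the probability that all 33 are distinct.
P(all distinct) = 366/366 · 365/366 · ··· · 334/366 ≈ 0.2260.
So the probability of at least one match is 1 − 0.2260 = 0.7740.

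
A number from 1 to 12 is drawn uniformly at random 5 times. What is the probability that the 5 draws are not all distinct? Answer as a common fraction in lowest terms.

89/144

P(all 5 different) = 12/12 · 11/12 · ··· · 8/12 = 55/144.
P(at least two equal) = 1 − 55/144 = 89/144.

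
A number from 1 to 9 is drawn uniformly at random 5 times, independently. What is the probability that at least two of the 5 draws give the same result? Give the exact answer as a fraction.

1627/2187

P(all 5 different) = 9/9 · 8/9 · ··· · 5/9 = 560/2187.
P(at least two equal) = 1 − 560/2187 = 1627/2187.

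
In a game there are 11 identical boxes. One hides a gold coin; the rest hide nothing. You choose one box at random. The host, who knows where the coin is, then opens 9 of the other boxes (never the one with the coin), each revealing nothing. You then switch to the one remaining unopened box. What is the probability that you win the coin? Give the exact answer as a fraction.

Your original box holds the coin with probability 1/11, so the other 10 collectively hold it with probability 10/11.
The host can always find 9 empty boxes to open, so the reveals don't change that 10/11; it is now spread over the 1 remaining unopened box.
P(win by switching) = (10/11) · (1/1) = 10/11.

10/11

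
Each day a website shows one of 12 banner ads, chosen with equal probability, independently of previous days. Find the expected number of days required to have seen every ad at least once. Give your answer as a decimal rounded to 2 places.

37.24

After i distinct types are collected, each trial gives a new one with probability (12−i)/12, so the expected wait for the next new type is 12/(12−i).
E = 12/12 + 12/11 + 12/10 + 12/9 + 12/8 + 12/7 + 12/6 + 12/5 + 12/4 + 12/3 + 12/2 + 12/1 = 86021/2310 ≈ 37.24.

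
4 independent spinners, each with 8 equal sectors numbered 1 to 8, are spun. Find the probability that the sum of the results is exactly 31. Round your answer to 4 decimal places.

There are 8^4 = 4096 equally likely outcomes.
The number of ordered 4-tuples from {1,…,8} summing to 31 is 4.
P(sum = 31) = 4/4096 = 1/1024 ≈ 0.0010.

0.0010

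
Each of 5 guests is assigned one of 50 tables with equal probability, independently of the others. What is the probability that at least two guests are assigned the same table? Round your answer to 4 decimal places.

It's easier to compute the probability that all 5 are distinct.
P(all distinct) = 50/50 · 49/50 · ··· · 46/50 ≈ 0.8136.
So the probability of at least one match is 1 − 0.8136 = 0.1864.

0.1864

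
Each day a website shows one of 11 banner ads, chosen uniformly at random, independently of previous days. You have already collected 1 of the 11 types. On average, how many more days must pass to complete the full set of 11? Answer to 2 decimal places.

Starting from 1 distinct type, each trial gives a new one with probability (11−i)/11 when i types are held, so the wait for the next new type is 11/(11−i).
E = 11/10 + 11/9 + 11/8 + 11/7 + 11/6 + 11/5 + 11/4 + 11/3 + 11/2 + 11/1 = 81191/2520 ≈ 32.22.

32.22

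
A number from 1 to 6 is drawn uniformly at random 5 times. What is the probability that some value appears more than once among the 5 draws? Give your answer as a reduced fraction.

P(all 5 different) = 6/6 · 5/6 · ··· · 2/6 = 5/54.
P(at least two equal) = 1 − 5/54 = 49/54.

49/54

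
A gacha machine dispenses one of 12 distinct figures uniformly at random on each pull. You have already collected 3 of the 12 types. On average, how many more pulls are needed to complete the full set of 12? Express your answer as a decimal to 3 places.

33.948

Starting from 3 distinct types, each trial gives a new one with probability (12−i)/12 when i types are held, so the wait for the next new type is 12/(12−i).
E = 12/9 + 12/8 + 12/7 + 12/6 + 12/5 + 12/4 + 12/3 + 12/2 + 12/1 = 7129/210 ≈ 33.948.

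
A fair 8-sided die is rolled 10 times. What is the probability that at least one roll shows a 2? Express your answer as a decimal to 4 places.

P(no roll shows a 2) = (7/8)^10 ≈ 0.2631.
P(at least one) = 1 − 0.2631 = 0.7369.

0.7369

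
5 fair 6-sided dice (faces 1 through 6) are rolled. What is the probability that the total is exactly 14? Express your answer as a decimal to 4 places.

There are 6^5 = 7776 equally likely outcomes.
The number of ordered 5-tuples from {1,…,6} summing to 14 is 540.
P(sum = 14) = 540/7776 = 5/72 ≈ 0.0694.

0.0694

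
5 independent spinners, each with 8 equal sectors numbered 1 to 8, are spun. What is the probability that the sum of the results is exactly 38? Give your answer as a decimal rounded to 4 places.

There are 8^5 = 32768 equally likely outcomes.
The number of ordered 5-tuples from {1,…,8} summing to 38 is 15.
P(sum = 38) = 15/32768 ≈ 0.0005.

0.0005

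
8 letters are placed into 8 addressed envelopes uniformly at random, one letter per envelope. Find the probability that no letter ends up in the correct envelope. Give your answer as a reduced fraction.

This is the derangement probability: permutations of 8 with no fixed point.
D(8) = 8! · (1 − 1/1! + 1/2! − ··· + (−1)^8/8!) = 14833.
P = 14833/40320 = 2119/5760.

2119/5760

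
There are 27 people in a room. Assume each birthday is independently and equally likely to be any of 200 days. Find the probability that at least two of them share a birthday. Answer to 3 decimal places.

0.841

It's easier to compute the probability that all 27 are distinct.
P(all distinct) = 200/200 · 199/200 · ··· · 174/200 ≈ 0.159.
So the probability of at least one match is 1 − 0.159 = 0.841.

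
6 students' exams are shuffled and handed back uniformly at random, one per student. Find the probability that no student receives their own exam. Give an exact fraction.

53/144

This is the derangement probability: permutations of 6 with no fixed point.
D(6) = 6! · (1 − 1/1! + 1/2! − ··· + (−1)^6/6!) = 265.
P = 265/720 = 53/144.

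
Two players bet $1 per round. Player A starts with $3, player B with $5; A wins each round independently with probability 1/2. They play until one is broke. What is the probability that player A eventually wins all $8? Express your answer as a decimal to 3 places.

With a fair step, P(i) = ½P(i−1) + ½P(i+1) with P(0)=0, P(8)=1 has the linear solution P(i) = i/8.
P(3) = 3/8 ≈ 0.375.

0.375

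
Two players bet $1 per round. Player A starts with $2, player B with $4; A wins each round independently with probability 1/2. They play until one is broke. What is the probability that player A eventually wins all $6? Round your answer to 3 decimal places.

With a fair step, P(i) = ½P(i−1) + ½P(i+1) with P(0)=0, P(6)=1 has the linear solution P(i) = i/6.
P(2) = 2/6 = 1/3 ≈ 0.333.

0.333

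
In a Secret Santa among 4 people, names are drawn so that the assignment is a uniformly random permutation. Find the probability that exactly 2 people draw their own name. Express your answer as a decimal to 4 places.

Choose which 2 of the 4 are fixed: C(4,2) = 6 ways.
The remaining 2 must have no fixed point: D(2) = 1.
P = 6·1/24 = 1/4 ≈ 0.2500.

0.2500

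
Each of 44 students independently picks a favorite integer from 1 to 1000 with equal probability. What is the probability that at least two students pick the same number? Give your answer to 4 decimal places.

It's easier to compute the probability that all 44 are distinct.
P(all distinct) = 1000/1000 · 999/1000 · ··· · 957/1000 ≈ 0.3829.
So the probability of at least one match is 1 − 0.3829 = 0.6171.

0.6171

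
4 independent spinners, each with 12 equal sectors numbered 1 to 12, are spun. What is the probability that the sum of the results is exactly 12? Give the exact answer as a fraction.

There are 12^4 = 20736 equally likely outcomes.
The number of ordered 4-tuples from {1,…,12} summing to 12 is 165.
P(sum = 12) = 165/20736 = 55/6912.

55/6912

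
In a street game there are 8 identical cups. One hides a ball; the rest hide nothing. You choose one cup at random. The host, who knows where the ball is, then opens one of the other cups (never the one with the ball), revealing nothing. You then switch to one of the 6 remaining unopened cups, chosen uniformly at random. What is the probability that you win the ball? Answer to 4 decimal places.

0.1458

Your original cup holds the ball with probability 1/8, so the other 7 collectively hold it with probability 7/8.
The host can always find an empty cup to open, so this doesn't change that 7/8; it is now spread over the 6 remaining unopened cups.
P(win by switching) = (7/8) · (1/6) = 7/48 ≈ 0.1458.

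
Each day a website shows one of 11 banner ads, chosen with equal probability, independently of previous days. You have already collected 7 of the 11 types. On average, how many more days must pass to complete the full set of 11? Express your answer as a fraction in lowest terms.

Starting from 7 distinct types, each trial gives a new one with probability (11−i)/11 when i types are held, so the wait for the next new type is 11/(11−i).
E = 11/4 + 11/3 + 11/2 + 11/1 = 275/12.

275/12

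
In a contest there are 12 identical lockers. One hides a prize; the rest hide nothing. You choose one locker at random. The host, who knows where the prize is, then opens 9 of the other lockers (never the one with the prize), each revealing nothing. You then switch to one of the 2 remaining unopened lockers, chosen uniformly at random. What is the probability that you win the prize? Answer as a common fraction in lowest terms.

11/24

Your original locker holds the prize with probability 1/12, so the other 11 collectively hold it with probability 11/12.
The host can always find 9 empty lockers to open, so the reveals don't change that 11/12; it is now spread over the 2 remaining unopened lockers.
P(win by switching) = (11/12) · (1/2) = 11/24.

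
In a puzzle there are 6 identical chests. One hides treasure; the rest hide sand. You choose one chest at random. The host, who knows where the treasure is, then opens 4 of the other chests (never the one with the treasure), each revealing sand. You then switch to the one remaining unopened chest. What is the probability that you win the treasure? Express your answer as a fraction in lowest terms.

5/6

Your original chest holds the treasure with probability 1/6, so the other 5 collectively hold it with probability 5/6.
The host can always find 4 empty chests to open, so the reveals don't change that 5/6; it is now spread over the 1 remaining unopened chest.
P(win by switching) = (5/6) · (1/1) = 5/6.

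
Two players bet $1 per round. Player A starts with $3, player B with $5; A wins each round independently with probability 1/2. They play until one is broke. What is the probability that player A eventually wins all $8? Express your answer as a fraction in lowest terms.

3/8

With a fair step, P(i) = ½P(i−1) + ½P(i+1) with P(0)=0, P(8)=1 has the linear solution P(i) = i/8.
P(3) = 3/8.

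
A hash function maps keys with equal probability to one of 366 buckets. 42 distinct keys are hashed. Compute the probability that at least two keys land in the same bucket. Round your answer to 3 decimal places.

0.913

It's easier to compute the probability that all 42 are distinct.
P(all distinct) = 366/366 · 365/366 · ··· · 325/366 ≈ 0.087.
So the probability of at least one match is 1 − 0.087 = 0.913.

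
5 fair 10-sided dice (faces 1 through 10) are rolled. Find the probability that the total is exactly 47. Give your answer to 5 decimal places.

There are 10^5 = 100000 equally likely outcomes.
The number of ordered 5-tuples from {1,…,10} summing to 47 is 35.
P(sum = 47) = 35/100000 = 7/20000 ≈ 0.00035.

0.00035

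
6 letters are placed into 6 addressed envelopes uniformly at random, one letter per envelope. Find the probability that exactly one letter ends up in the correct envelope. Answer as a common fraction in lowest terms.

Choose which one is fixed: C(6,1) = 6 ways.
The remaining 5 must have no fixed point: D(5) = 44.
P = 6·44/720 = 11/30.

11/30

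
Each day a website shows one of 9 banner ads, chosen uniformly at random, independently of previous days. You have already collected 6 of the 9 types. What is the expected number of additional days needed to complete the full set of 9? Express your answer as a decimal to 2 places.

16.50

Starting from 6 distinct types, each trial gives a new one with probability (9−i)/9 when i types are held, so the wait for the next new type is 9/(9−i).
E = 9/3 + 9/2 + 9/1 = 33/2 ≈ 16.50.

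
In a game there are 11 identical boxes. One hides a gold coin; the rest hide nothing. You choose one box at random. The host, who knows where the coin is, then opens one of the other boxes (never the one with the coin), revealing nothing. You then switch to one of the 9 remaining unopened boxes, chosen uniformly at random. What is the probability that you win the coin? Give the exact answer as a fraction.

Your original box holds the coin with probability 1/11, so the other 10 collectively hold it with probability 10/11.
The host can always find an empty box to open, so this doesn't change that 10/11; it is now spread over the 9 remaining unopened boxes.
P(win by switching) = (10/11) · (1/9) = 10/99.

10/99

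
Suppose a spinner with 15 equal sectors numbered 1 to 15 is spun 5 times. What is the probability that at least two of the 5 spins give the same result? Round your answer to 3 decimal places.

P(all 5 different) = 15/15 · 14/15 · ··· · 11/15 ≈ 0.475.
P(at least two equal) = 1 − 0.475 = 0.525.

0.525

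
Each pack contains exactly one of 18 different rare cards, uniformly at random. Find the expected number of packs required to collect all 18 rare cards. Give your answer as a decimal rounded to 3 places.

After i distinct types are collected, each trial gives a new one with probability (18−i)/18, so the expected wait for the next new type is 18/(18−i).
E = 18/18 + 18/17 + 18/16 + 18/15 + 18/14 + 18/13 + 18/12 + 18/11 + 18/10 + 18/9 + 18/8 + 18/7 + 18/6 + 18/5 + 18/4 + 18/3 + 18/2 + 18/1 = 42822903/680680 ≈ 62.912.

62.912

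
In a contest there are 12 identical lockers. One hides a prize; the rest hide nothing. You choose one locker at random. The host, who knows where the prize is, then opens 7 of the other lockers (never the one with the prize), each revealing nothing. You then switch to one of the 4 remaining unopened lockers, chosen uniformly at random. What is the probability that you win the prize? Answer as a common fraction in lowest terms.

11/48

Your original locker holds the prize with probability 1/12, so the other 11 collectively hold it with probability 11/12.
The host can always find 7 empty lockers to open, so the reveals don't change that 11/12; it is now spread over the 4 remaining unopened lockers.
P(win by switching) = (11/12) · (1/4) = 11/48.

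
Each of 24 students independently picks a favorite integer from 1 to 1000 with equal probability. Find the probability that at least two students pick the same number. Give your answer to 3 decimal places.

0.243

It's easier to compute the probability that all 24 are distinct.
P(all distinct) = 1000/1000 · 999/1000 · ··· · 977/1000 ≈ 0.757.
So the probability of at least one match is 1 − 0.757 = 0.243.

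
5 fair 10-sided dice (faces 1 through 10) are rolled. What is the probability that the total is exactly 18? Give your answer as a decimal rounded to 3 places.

There are 10^5 = 100000 equally likely outcomes.
The number of ordered 5-tuples from {1,…,10} summing to 18 is 2205.
P(sum = 18) = 2205/100000 = 441/20000 ≈ 0.022.

0.022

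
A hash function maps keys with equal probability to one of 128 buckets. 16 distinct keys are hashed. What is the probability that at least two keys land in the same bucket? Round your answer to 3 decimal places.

It's easier to compute the probability that all 16 are distinct.
P(all distinct) = 128/128 · 127/128 · ··· · 113/128 ≈ 0.376.
So the probability of at least one match is 1 − 0.376 = 0.624.

0.624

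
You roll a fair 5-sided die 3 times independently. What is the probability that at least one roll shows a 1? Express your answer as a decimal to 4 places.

0.4880

P(no roll shows a 1) = (4/5)^3 ≈ 0.5120.
P(at least one) = 1 − 0.5120 = 0.4880.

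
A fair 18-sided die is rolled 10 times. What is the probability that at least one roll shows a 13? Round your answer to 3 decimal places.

0.435

P(no roll shows a 13) = (17/18)^10 ≈ 0.565.
P(at least one) = 1 − 0.565 = 0.435.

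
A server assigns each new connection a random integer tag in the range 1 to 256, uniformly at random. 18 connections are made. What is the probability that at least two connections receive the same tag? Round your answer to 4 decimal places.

0.4576

It's easier to compute the probability that all 18 are distinct.
P(all distinct) = 256/256 · 255/256 · ··· · 239/256 ≈ 0.5424.
So the probability of at least one match is 1 − 0.5424 = 0.4576.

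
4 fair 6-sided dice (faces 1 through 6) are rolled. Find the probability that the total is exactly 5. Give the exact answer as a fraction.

1/324

There are 6^4 = 1296 equally likely outcomes.
The number of ordered 4-tuples from {1,…,6} summing to 5 is 4.
P(sum = 5) = 4/1296 = 1/324.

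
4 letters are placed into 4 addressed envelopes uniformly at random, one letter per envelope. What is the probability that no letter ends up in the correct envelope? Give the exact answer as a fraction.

3/8

This is the derangement probability: permutations of 4 with no fixed point.
D(4) = 4! · (1 − 1/1! + 1/2! − ··· + (−1)^4/4!) = 9.
P = 9/24 = 3/8.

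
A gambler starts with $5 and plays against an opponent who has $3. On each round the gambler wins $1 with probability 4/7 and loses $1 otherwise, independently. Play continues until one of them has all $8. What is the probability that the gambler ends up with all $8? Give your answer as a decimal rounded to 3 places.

0.848

Let r = q/p = (3/7)/(4/7) = 3/4. The recurrence P(i) = p·P(i+1) + q·P(i−1) with P(0)=0, P(8)=1 gives P(i) = (1 − r^i)/(1 − r^8).
P(5) = (1 − (3/4)^5) / (1 − (3/4)^8) = 49984/58975 ≈ 0.848.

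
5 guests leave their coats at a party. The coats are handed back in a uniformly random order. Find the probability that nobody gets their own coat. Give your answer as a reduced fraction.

11/30

This is the derangement probability: permutations of 5 with no fixed point.
D(5) = 5! · (1 − 1/1! + 1/2! − ··· + (−1)^5/5!) = 44.
P = 44/120 = 11/30.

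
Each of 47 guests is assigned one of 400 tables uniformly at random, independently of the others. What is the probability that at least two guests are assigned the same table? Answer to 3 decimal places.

0.940

It's easier to compute the probability that all 47 are distinct.
P(all distinct) = 400/400 · 399/400 · ··· · 354/400 ≈ 0.060.
So the probability of at least one match is 1 − 0.060 = 0.940.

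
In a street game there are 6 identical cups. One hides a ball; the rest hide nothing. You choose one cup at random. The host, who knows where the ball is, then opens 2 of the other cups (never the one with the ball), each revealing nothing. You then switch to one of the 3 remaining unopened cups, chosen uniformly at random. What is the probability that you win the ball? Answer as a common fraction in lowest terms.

Your original cup holds the ball with probability 1/6, so the other 5 collectively hold it with probability 5/6.
The host can always find 2 empty cups to open, so the reveals don't change that 5/6; it is now spread over the 3 remaining unopened cups.
P(win by switching) = (5/6) · (1/3) = 5/18.

5/18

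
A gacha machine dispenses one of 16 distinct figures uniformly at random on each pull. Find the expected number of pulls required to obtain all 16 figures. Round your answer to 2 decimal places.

54.09

After i distinct types are collected, each trial gives a new one with probability (16−i)/16, so the expected wait for the next new type is 16/(16−i).
E = 16/16 + 16/15 + 16/14 + 16/13 + 16/12 + 16/11 + 16/10 + 16/9 + 16/8 + 16/7 + 16/6 + 16/5 + 16/4 + 16/3 + 16/2 + 16/1 = 2436559/45045 ≈ 54.09.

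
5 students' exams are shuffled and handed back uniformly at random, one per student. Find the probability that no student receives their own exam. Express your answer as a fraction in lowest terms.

This is the derangement probability: permutations of 5 with no fixed point.
D(5) = 5! · (1 − 1/1! + 1/2! − ··· + (−1)^5/5!) = 44.
P = 44/120 = 11/30.

11/30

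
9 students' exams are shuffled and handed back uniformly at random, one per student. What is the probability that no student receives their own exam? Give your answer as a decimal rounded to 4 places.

0.3679

This is the derangement probability: permutations of 9 with no fixed point.
D(9) = 9! · (1 − 1/1! + 1/2! − ··· + (−1)^9/9!) = 133496.
P = 133496/362880 = 16687/45360 ≈ 0.3679.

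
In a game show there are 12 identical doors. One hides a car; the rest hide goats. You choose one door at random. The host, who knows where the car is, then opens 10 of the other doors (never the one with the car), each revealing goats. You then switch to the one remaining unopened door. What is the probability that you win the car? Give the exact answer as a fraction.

Your original door holds the car with probability 1/12, so the other 11 collectively hold it with probability 11/12.
The host can always find 10 empty doors to open, so the reveals don't change that 11/12; it is now spread over the 1 remaining unopened door.
P(win by switching) = (11/12) · (1/1) = 11/12.

11/12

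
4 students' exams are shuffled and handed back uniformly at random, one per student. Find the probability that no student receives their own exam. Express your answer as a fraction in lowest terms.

3/8

This is the derangement probability: permutations of 4 with no fixed point.
D(4) = 4! · (1 − 1/1! + 1/2! − ··· + (−1)^4/4!) = 9.
P = 9/24 = 3/8.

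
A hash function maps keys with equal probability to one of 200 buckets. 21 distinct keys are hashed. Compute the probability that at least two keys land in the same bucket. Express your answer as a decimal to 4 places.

It's easier to compute the probability that all 21 are distinct.
P(all distinct) = 200/200 · 199/200 · ··· · 180/200 ≈ 0.3369.
So the probability of at least one match is 1 − 0.3369 = 0.6631.

0.6631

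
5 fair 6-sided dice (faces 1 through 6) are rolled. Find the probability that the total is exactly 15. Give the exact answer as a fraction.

217/2592

There are 6^5 = 7776 equally likely outcomes.
The number of ordered 5-tuples from {1,…,6} summing to 15 is 651.
P(sum = 15) = 651/7776 = 217/2592.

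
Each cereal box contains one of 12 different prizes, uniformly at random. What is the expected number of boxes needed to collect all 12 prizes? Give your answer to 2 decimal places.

After i distinct types are collected, each trial gives a new one with probability (12−i)/12, so the expected wait for the next new type is 12/(12−i).
E = 12/12 + 12/11 + 12/10 + 12/9 + 12/8 + 12/7 + 12/6 + 12/5 + 12/4 + 12/3 + 12/2 + 12/1 = 86021/2310 ≈ 37.24.

37.24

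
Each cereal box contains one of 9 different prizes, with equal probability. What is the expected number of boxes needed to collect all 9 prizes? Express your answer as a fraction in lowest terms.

7129/280

After i distinct types are collected, each trial gives a new one with probability (9−i)/9, so the expected wait for the next new type is 9/(9−i).
E = 9/9 + 9/8 + 9/7 + 9/6 + 9/5 + 9/4 + 9/3 + 9/2 + 9/1 = 7129/280.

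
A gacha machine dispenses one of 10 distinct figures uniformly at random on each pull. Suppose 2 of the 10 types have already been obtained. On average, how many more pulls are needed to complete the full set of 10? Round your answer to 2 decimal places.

27.18

Starting from 2 distinct types, each trial gives a new one with probability (10−i)/10 when i types are held, so the wait for the next new type is 10/(10−i).
E = 10/8 + 10/7 + 10/6 + 10/5 + 10/4 + 10/3 + 10/2 + 10/1 = 761/28 ≈ 27.18.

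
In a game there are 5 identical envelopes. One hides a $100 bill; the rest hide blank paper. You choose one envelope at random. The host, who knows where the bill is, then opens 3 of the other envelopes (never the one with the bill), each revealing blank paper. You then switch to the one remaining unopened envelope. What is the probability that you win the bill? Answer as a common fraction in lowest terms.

Your original envelope holds the bill with probability 1/5, so the other 4 collectively hold it with probability 4/5.
The host can always find 3 empty envelopes to open, so the reveals don't change that 4/5; it is now spread over the 1 remaining unopened envelope.
P(win by switching) = (4/5) · (1/1) = 4/5.

4/5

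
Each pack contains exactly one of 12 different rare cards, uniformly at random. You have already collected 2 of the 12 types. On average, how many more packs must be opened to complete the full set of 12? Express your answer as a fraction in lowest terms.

Starting from 2 distinct types, each trial gives a new one with probability (12−i)/12 when i types are held, so the wait for the next new type is 12/(12−i).
E = 12/10 + 12/9 + 12/8 + 12/7 + 12/6 + 12/5 + 12/4 + 12/3 + 12/2 + 12/1 = 7381/210.

7381/210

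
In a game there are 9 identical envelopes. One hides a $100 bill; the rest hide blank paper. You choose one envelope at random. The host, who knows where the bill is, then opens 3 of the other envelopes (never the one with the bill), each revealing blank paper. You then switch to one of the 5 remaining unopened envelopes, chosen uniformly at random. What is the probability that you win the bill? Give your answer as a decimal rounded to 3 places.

Your original envelope holds the bill with probability 1/9, so the other 8 collectively hold it with probability 8/9.
The host can always find 3 empty envelopes to open, so the reveals don't change that 8/9; it is now spread over the 5 remaining unopened envelopes.
P(win by switching) = (8/9) · (1/5) = 8/45 ≈ 0.178.

0.178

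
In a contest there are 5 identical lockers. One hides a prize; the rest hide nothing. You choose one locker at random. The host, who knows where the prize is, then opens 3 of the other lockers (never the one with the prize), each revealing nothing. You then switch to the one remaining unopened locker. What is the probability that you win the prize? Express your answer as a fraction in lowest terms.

4/5

Your original locker holds the prize with probability 1/5, so the other 4 collectively hold it with probability 4/5.
The host can always find 3 empty lockers to open, so the reveals don't change that 4/5; it is now spread over the 1 remaining unopened locker.
P(win by switching) = (4/5) · (1/1) = 4/5.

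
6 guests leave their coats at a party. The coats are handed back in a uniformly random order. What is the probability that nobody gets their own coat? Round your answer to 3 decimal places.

0.368

This is the derangement probability: permutations of 6 with no fixed point.
D(6) = 6! · (1 − 1/1! + 1/2! − ··· + (−1)^6/6!) = 265.
P = 265/720 = 53/144 ≈ 0.368.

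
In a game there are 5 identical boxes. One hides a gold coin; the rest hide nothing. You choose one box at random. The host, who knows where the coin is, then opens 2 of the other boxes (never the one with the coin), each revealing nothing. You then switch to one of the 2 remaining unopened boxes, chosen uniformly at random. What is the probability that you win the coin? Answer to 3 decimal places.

Your original box holds the coin with probability 1/5, so the other 4 collectively hold it with probability 4/5.
The host can always find 2 empty boxes to open, so the reveals don't change that 4/5; it is now spread over the 2 remaining unopened boxes.
P(win by switching) = (4/5) · (1/2) = 2/5 ≈ 0.400.

0.400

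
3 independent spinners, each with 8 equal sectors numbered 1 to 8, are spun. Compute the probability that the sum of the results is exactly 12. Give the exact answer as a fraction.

There are 8^3 = 512 equally likely outcomes.
The number of ordered 3-tuples from {1,…,8} summing to 12 is 46.
P(sum = 12) = 46/512 = 23/256.

23/256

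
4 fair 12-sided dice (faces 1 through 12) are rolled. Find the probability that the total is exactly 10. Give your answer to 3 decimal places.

0.004

There are 12^4 = 20736 equally likely outcomes.
The number of ordered 4-tuples from {1,…,12} summing to 10 is 84.
P(sum = 10) = 84/20736 = 7/1728 ≈ 0.004.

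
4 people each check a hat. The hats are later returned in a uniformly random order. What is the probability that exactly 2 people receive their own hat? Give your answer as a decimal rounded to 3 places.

Choose which 2 of the 4 are fixed: C(4,2) = 6 ways.
The remaining 2 must have no fixed point: D(2) = 1.
P = 6·1/24 = 1/4 ≈ 0.250.

0.250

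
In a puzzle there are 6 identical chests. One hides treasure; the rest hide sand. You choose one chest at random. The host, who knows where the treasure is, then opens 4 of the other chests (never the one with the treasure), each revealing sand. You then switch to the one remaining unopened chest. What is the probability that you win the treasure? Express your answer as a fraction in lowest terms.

5/6

Your original chest holds the treasure with probability 1/6, so the other 5 collectively hold it with probability 5/6.
The host can always find 4 empty chests to open, so the reveals don't change that 5/6; it is now spread over the 1 remaining unopened chest.
P(win by switching) = (5/6) · (1/1) = 5/6.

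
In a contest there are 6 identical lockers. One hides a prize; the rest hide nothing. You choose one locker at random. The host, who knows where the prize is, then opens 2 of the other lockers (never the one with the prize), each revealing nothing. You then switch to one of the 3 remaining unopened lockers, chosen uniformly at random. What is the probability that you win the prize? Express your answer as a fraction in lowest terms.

Your original locker holds the prize with probability 1/6, so the other 5 collectively hold it with probability 5/6.
The host can always find 2 empty lockers to open, so the reveals don't change that 5/6; it is now spread over the 3 remaining unopened lockers.
P(win by switching) = (5/6) · (1/3) = 5/18.

5/18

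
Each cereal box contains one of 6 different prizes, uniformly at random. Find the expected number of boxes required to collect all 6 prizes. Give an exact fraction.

After i distinct types are collected, each trial gives a new one with probability (6−i)/6, so the expected wait for the next new type is 6/(6−i).
E = 6/6 + 6/5 + 6/4 + 6/3 + 6/2 + 6/1 = 147/10.

147/10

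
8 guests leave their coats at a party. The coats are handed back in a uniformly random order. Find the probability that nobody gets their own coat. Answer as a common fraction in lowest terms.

This is the derangement probability: permutations of 8 with no fixed point.
D(8) = 8! · (1 − 1/1! + 1/2! − ··· + (−1)^8/8!) = 14833.
P = 14833/40320 = 2119/5760.

2119/5760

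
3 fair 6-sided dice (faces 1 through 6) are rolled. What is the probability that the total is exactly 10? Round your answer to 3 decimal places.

There are 6^3 = 216 equally likely outcomes.
The number of ordered 3-tuples from {1,…,6} summing to 10 is 27.
P(sum = 10) = 27/216 = 1/8 ≈ 0.125.

0.125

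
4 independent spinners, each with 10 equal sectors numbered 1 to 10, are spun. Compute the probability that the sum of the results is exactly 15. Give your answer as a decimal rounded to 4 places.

There are 10^4 = 10000 equally likely outcomes.
The number of ordered 4-tuples from {1,…,10} summing to 15 is 348.
P(sum = 15) = 348/10000 = 87/2500 ≈ 0.0348.

0.0348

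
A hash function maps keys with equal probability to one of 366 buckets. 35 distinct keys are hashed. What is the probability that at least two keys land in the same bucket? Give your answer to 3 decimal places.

0.813

It's easier to compute the probability that all 35 are distinct.
P(all distinct) = 366/366 · 365/366 · ··· · 332/366 ≈ 0.187.
So the probability of at least one match is 1 − 0.187 = 0.813.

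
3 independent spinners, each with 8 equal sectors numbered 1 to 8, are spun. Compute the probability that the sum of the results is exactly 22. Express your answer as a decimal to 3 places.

0.012

There are 8^3 = 512 equally likely outcomes.
The number of ordered 3-tuples from {1,…,8} summing to 22 is 6.
P(sum = 22) = 6/512 = 3/256 ≈ 0.012.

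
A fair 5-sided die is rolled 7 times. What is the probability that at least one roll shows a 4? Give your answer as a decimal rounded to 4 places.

P(no roll shows a 4) = (4/5)^7 ≈ 0.2097.
P(at least one) = 1 − 0.2097 = 0.7903.

0.7903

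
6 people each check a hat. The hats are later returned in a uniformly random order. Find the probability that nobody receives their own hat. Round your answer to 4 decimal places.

This is the derangement probability: permutations of 6 with no fixed point.
D(6) = 6! · (1 − 1/1! + 1/2! − ··· + (−1)^6/6!) = 265.
P = 265/720 = 53/144 ≈ 0.3681.

0.3681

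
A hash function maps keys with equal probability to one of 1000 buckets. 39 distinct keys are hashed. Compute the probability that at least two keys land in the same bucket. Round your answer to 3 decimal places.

It's easier to compute the probability that all 39 are distinct.
P(all distinct) = 1000/1000 · 999/1000 · ··· · 962/1000 ≈ 0.472.
So the probability of at least one match is 1 − 0.472 = 0.528.

0.528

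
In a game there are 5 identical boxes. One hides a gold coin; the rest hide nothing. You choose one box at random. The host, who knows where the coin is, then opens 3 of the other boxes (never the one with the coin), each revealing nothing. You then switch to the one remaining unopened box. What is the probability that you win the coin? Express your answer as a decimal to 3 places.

Your original box holds the coin with probability 1/5, so the other 4 collectively hold it with probability 4/5.
The host can always find 3 empty boxes to open, so the reveals don't change that 4/5; it is now spread over the 1 remaining unopened box.
P(win by switching) = (4/5) · (1/1) = 4/5 ≈ 0.800.

0.800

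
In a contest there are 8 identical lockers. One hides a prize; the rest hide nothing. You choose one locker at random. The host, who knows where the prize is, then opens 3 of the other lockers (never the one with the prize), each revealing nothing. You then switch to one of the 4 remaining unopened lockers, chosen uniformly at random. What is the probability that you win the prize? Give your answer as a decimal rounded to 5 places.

Your original locker holds the prize with probability 1/8, so the other 7 collectively hold it with probability 7/8.
The host can always find 3 empty lockers to open, so the reveals don't change that 7/8; it is now spread over the 4 remaining unopened lockers.
P(win by switching) = (7/8) · (1/4) = 7/32 ≈ 0.21875.

0.21875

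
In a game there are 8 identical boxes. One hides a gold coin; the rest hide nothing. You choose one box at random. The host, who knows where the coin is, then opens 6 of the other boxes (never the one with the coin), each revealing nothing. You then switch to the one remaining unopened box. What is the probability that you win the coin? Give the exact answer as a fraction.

Your original box holds the coin with probability 1/8, so the other 7 collectively hold it with probability 7/8.
The host can always find 6 empty boxes to open, so the reveals don't change that 7/8; it is now spread over the 1 remaining unopened box.
P(win by switching) = (7/8) · (1/1) = 7/8.

7/8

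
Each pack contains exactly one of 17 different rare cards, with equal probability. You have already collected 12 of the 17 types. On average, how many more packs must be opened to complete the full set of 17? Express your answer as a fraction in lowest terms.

Starting from 12 distinct types, each trial gives a new one with probability (17−i)/17 when i types are held, so the wait for the next new type is 17/(17−i).
E = 17/5 + 17/4 + 17/3 + 17/2 + 17/1 = 2329/60.

2329/60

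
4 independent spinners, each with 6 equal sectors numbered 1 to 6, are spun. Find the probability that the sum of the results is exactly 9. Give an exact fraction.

There are 6^4 = 1296 equally likely outcomes.
The number of ordered 4-tuples from {1,…,6} summing to 9 is 56.
P(sum = 9) = 56/1296 = 7/162.

7/162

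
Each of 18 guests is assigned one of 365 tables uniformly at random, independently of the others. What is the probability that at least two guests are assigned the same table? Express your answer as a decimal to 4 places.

0.3469

It's easier to compute the probability that all 18 are distinct.
P(all distinct) = 365/365 · 364/365 · ··· · 348/365 ≈ 0.6531.
So the probability of at least one match is 1 − 0.6531 = 0.3469.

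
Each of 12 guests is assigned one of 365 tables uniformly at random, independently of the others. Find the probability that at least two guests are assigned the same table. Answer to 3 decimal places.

It's easier to compute the probability that all 12 are distinct.
P(all distinct) = 365/365 · 364/365 · ··· · 354/365 ≈ 0.833.
So the probability of at least one match is 1 − 0.833 = 0.167.

0.167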